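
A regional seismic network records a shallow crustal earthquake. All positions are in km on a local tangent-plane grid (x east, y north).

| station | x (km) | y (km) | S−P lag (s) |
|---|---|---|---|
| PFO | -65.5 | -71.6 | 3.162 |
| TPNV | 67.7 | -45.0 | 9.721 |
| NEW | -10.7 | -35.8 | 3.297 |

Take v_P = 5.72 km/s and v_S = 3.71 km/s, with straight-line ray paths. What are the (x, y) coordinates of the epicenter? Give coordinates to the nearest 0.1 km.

Distance from S−P lag: d = Δt · v_P v_S / (v_P − v_S) = Δt · (5.72·3.71)/(5.72−3.71) ≈ 10.5578·Δt.
So d_PFO = 33.38, d_TPNV = 102.63, d_NEW = 34.81 km.
Circle about each station: (x + 65.5)² + (y + 71.6)² = 33.38²; (x − 67.7)² + (y + 45.0)² = 102.63²; (x + 10.7)² + (y + 35.8)² = 34.81².
Subtracting pairs of circle equations eliminates x²+y² and gives linear equations (the radical axes):
266.4 x + 53.2 y = -12227.21
109.6 x + 71.6 y = -8118.19
Solving the 2×2 system: x ≈ -33.5, y ≈ -62.1 km.
Check against PFO (with the unrounded x, y): √((x + 65.5)²+(y + 71.6)²) = 33.38 ≈ 33.38 km. ✓

(-33.5, -62.1)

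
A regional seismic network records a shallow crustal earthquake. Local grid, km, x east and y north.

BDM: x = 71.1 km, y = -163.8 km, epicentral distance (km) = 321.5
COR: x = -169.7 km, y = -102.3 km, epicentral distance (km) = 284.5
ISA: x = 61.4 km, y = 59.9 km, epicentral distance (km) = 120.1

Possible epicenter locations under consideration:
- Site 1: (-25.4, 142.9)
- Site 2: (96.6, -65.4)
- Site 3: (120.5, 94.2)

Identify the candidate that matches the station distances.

Site 1

For each candidate, compare |candidate − station| to the reported distance:
Site 1: residuals BDM 0.0, COR 0.0, ISA 0.0 → max 0.0 km
Site 2: residuals BDM 219.8, COR 15.7, ISA 10.1 → max 219.8 km
Site 3: residuals BDM 58.8, COR 66.0, ISA 51.8 → max 66.0 km
Only Site 1 has all residuals ≈ 0.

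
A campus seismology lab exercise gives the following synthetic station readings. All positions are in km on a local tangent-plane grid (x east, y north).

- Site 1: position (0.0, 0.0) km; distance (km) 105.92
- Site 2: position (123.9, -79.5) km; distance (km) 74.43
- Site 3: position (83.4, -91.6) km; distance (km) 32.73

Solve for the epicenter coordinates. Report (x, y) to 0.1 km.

(50.7, -93.0)

Circle about each station: x² + y² = 105.92²; (x − 123.9)² + (y + 79.5)² = 74.43²; (x − 83.4)² + (y + 91.6)² = 32.73².
Subtracting pairs of circle equations eliminates x²+y² and gives linear equations (the radical axes):
247.8 x − 159.0 y = 27350.68
166.8 x − 183.2 y = 25493.91
Solving the 2×2 system: x ≈ 50.7, y ≈ -93.0 km.
Check against Site 1 (with the unrounded x, y): √(x²+y²) = 105.92 ≈ 105.92 km. ✓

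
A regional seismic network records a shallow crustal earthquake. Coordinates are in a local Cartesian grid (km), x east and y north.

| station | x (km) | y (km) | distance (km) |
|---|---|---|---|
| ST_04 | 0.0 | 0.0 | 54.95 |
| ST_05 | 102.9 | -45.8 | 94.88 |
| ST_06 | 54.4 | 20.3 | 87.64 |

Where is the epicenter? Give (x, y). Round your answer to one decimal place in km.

x ≈ 8.4 km, y ≈ -54.3 km

Circle about each station: x² + y² = 54.95²; (x − 102.9)² + (y + 45.8)² = 94.88²; (x − 54.4)² + (y − 20.3)² = 87.64².
Subtracting pairs of circle equations eliminates x²+y² and gives linear equations (the radical axes):
205.8 x − 91.6 y = 6703.34
108.8 x + 40.6 y = -1289.82
Solving the 2×2 system: x ≈ 8.4, y ≈ -54.3 km.
Check against ST_04 (with the unrounded x, y): √(x²+y²) = 54.94 ≈ 54.95 km. ✓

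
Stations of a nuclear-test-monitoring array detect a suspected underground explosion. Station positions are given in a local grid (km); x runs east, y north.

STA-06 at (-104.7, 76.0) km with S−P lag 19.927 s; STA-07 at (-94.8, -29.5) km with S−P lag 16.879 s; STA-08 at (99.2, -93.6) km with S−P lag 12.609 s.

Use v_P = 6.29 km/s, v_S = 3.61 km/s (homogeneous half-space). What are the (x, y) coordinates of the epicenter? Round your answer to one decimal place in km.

Distance from S−P lag: d = Δt · v_P v_S / (v_P − v_S) = Δt · (6.29·3.61)/(6.29−3.61) ≈ 8.4727·Δt.
So d_STA-06 = 168.84, d_STA-07 = 143.01, d_STA-08 = 106.83 km.
Circle about each station: (x + 104.7)² + (y − 76.0)² = 168.84²; (x + 94.8)² + (y + 29.5)² = 143.01²; (x − 99.2)² + (y + 93.6)² = 106.83².
Subtracting the STA-06 equation from the STA-07 and STA-08 equations removes the quadratic terms:
19.8 x − 211.0 y = 1174.29
407.8 x − 339.2 y = 18957.81
Solving the 2×2 system: x ≈ 45.4, y ≈ -1.3 km.
Check against STA-06 (with the unrounded x, y): √((x + 104.7)²+(y − 76.0)²) = 168.84 ≈ 168.84 km. ✓

45.4 km east, -1.3 km north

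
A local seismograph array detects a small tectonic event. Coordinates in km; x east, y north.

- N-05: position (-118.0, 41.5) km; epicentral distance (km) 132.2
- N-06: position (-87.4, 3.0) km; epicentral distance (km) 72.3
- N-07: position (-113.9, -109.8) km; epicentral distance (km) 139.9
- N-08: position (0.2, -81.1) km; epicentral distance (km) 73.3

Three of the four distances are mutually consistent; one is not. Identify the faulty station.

Solve using three stations at a time. Using N-06, N-07, N-08 (subtract circle equations pairwise → linear system) gives (x, y) ≈ (-16.2, -9.7).
Distances from that point to each station vs reported:
  N-05: calculated 113.9 vs reported 132.2 → residual 18.3 km
  N-06: calculated 72.3 vs reported 72.3 → residual 0.0 km
  N-07: calculated 139.9 vs reported 139.9 → residual 0.0 km
  N-08: calculated 73.3 vs reported 73.3 → residual 0.0 km
N-06, N-07, N-08 are mutually consistent (residuals ≈ 0); N-05 is off by 18.3 km.

N-05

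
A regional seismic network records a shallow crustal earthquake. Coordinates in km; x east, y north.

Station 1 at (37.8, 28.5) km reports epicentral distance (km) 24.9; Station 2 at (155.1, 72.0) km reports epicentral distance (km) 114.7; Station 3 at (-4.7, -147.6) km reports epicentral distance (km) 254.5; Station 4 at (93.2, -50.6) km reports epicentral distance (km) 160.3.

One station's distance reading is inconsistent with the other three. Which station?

Station 1

Solve using three stations at a time. Using Station 2, Station 3, Station 4 (subtract circle equations pairwise → linear system) gives (x, y) ≈ (44.5, 102.1).
Distances from that point to each station vs reported:
  Station 1: calculated 73.9 vs reported 24.9 → residual 49.0 km
  Station 2: calculated 114.6 vs reported 114.7 → residual 0.1 km
  Station 3: calculated 254.5 vs reported 254.5 → residual 0.0 km
  Station 4: calculated 160.2 vs reported 160.3 → residual 0.1 km
Station 2, Station 3, Station 4 are mutually consistent (residuals ≈ 0); Station 1 is off by 49.0 km.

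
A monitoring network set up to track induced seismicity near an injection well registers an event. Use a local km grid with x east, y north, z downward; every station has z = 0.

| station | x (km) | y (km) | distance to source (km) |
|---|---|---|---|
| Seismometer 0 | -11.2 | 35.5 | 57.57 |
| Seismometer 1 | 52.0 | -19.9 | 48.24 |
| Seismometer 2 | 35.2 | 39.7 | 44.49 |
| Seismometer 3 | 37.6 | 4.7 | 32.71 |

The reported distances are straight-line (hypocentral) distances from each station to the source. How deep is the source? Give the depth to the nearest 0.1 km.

depth ≈ 31.3 km

Each station gives a sphere (x−x_i)² + (y−y_i)² + z² = d_i² (stations at z=0).
Subtracting the Seismometer 0 sphere from Seismometer 1 and Seismometer 2: z² cancels, leaving linear equations in x and y:
126.4 x − 110.8 y = 2701.53
92.8 x + 8.4 y = 2764.38
Solving: x ≈ 29.001, y ≈ 8.702 km (keep extra digits for the depth step; rounded: 29.0, 8.7).
Then from the Seismometer 0 sphere: z² = 57.57² − (x + 11.2)² − (y − 35.5)² with x = 29.001, y = 8.702, so z ≈ 31.306 ≈ 31.3 km.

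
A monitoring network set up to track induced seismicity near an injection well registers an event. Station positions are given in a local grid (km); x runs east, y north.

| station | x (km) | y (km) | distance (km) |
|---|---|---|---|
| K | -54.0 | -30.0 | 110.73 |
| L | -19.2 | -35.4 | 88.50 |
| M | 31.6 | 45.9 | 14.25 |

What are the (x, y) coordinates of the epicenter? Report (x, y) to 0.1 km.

37.2 km east, 32.8 km north

Circle about each station: (x + 54.0)² + (y + 30.0)² = 110.73²; (x + 19.2)² + (y + 35.4)² = 88.50²; (x − 31.6)² + (y − 45.9)² = 14.25².
Subtracting the K equation from the L and M equations removes the quadratic terms:
69.6 x − 10.8 y = 2234.68
171.2 x + 151.8 y = 11347.44
Solving the 2×2 system: x ≈ 37.2, y ≈ 32.8 km.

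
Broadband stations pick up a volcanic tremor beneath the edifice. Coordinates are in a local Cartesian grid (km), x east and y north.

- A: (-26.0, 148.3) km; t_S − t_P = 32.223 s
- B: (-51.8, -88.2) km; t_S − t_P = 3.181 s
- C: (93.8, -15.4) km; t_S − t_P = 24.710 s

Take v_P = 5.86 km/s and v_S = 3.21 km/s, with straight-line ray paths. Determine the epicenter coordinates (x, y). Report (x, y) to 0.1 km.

Distance from S−P lag: d = Δt · v_P v_S / (v_P − v_S) = Δt · (5.86·3.21)/(5.86−3.21) ≈ 7.0983·Δt.
So d_A = 228.73, d_B = 22.58, d_C = 175.40 km.
Circle about each station: (x + 26.0)² + (y − 148.3)² = 228.73²; (x + 51.8)² + (y + 88.2)² = 22.58²; (x − 93.8)² + (y + 15.4)² = 175.40².
Subtracting the A equation from the B and C equations removes the quadratic terms:
-51.6 x − 473.0 y = 39601.15
239.6 x − 327.4 y = 7918.96
Solving the 2×2 system: x ≈ -70.8, y ≈ -76.0 km.

x ≈ -70.8 km, y ≈ -76.0 km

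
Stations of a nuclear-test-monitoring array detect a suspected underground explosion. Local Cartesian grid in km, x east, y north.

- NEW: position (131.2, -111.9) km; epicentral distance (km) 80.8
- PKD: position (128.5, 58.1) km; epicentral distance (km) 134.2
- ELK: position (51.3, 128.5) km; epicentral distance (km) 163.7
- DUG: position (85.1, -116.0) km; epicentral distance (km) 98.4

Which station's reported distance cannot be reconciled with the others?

Solve using three stations at a time. Using PKD, ELK, DUG (subtract circle equations pairwise → linear system) gives (x, y) ≈ (30.8, -33.9).
Distances from that point to each station vs reported:
  NEW: calculated 127.1 vs reported 80.8 → residual 46.3 km
  PKD: calculated 134.2 vs reported 134.2 → residual 0.0 km
  ELK: calculated 163.7 vs reported 163.7 → residual 0.0 km
  DUG: calculated 98.4 vs reported 98.4 → residual 0.0 km
PKD, ELK, DUG are mutually consistent (residuals ≈ 0); NEW is off by 46.3 km.

NEW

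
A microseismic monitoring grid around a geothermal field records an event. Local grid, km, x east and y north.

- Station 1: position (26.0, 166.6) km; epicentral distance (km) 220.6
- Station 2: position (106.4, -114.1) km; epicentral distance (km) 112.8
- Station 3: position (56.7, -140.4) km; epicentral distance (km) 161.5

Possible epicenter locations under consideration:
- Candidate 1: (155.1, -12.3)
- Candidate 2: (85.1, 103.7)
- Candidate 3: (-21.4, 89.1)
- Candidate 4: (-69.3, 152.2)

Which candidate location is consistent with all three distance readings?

For each candidate, compare |candidate − station| to the reported distance:
Candidate 1: residuals Station 1 0.0, Station 2 0.0, Station 3 0.0 → max 0.0 km
Candidate 2: residuals Station 1 134.3, Station 2 106.0, Station 3 84.2 → max 134.3 km
Candidate 3: residuals Station 1 129.8, Station 2 127.2, Station 3 80.9 → max 129.8 km
Candidate 4: residuals Station 1 124.2, Station 2 206.2, Station 3 157.1 → max 206.2 km
Only Candidate 1 has all residuals ≈ 0.

Candidate 1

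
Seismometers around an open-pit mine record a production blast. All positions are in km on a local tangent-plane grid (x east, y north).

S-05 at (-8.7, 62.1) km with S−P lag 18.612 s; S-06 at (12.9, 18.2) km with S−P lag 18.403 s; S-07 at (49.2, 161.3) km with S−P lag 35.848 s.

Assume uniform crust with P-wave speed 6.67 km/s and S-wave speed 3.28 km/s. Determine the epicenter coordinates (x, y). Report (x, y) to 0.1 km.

Distance from S−P lag: d = Δt · v_P v_S / (v_P − v_S) = Δt · (6.67·3.28)/(6.67−3.28) ≈ 6.4536·Δt.
So d_S-05 = 120.11, d_S-06 = 118.77, d_S-07 = 231.35 km.
Circle about each station: (x + 8.7)² + (y − 62.1)² = 120.11²; (x − 12.9)² + (y − 18.2)² = 118.77²; (x − 49.2)² + (y − 161.3)² = 231.35².
Subtracting pairs of circle equations eliminates x²+y² and gives linear equations (the radical axes):
43.2 x − 87.8 y = -3114.35
115.8 x + 198.4 y = -14590.18
Solving the 2×2 system: x ≈ -101.3, y ≈ -14.4 km.

(-101.3, -14.4)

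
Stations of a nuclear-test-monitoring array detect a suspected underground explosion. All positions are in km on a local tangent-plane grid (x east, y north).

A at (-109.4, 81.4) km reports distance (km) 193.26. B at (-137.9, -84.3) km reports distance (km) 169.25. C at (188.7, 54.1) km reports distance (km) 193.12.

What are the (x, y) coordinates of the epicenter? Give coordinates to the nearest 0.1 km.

(28.6, -53.9)

Circle about each station: (x + 109.4)² + (y − 81.4)² = 193.26²; (x + 137.9)² + (y + 84.3)² = 169.25²; (x − 188.7)² + (y − 54.1)² = 193.12².
Subtracting the A equation from the B and C equations removes the quadratic terms:
-57.0 x − 331.4 y = 16232.45
596.2 x − 54.6 y = 19994.27
Solving the 2×2 system: x ≈ 28.6, y ≈ -53.9 km.
Check against A (with the unrounded x, y): √((x + 109.4)²+(y − 81.4)²) = 193.26 ≈ 193.26 km. ✓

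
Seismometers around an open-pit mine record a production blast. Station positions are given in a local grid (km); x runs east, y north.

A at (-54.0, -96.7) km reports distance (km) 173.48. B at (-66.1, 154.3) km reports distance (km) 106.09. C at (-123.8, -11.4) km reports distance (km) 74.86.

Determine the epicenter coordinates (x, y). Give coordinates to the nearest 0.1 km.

(-120.8, 63.4)

Circle about each station: (x + 54.0)² + (y + 96.7)² = 173.48²; (x + 66.1)² + (y − 154.3)² = 106.09²; (x + 123.8)² + (y + 11.4)² = 74.86².
Subtracting pairs of circle equations eliminates x²+y² and gives linear equations (the radical axes):
-24.2 x + 502.0 y = 34751.03
-139.6 x + 170.6 y = 27680.80
Solving the 2×2 system: x ≈ -120.8, y ≈ 63.4 km.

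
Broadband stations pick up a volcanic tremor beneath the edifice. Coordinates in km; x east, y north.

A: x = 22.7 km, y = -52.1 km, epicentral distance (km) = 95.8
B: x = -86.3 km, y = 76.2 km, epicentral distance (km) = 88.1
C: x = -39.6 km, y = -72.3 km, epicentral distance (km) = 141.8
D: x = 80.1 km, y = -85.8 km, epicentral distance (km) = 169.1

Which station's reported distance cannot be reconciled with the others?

A

Solve using three stations at a time. Using B, C, D (subtract circle equations pairwise → linear system) gives (x, y) ≈ (0.9, 63.6).
Distances from that point to each station vs reported:
  A: calculated 117.7 vs reported 95.8 → residual 21.9 km
  B: calculated 88.1 vs reported 88.1 → residual 0.0 km
  C: calculated 141.8 vs reported 141.8 → residual 0.0 km
  D: calculated 169.1 vs reported 169.1 → residual 0.0 km
B, C, D are mutually consistent (residuals ≈ 0); A is off by 21.9 km.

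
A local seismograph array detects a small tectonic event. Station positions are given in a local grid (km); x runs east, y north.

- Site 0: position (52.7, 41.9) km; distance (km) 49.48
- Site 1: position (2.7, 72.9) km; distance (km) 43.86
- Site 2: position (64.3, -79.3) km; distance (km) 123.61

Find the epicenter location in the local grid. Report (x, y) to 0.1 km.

Circle about each station: (x − 52.7)² + (y − 41.9)² = 49.48²; (x − 2.7)² + (y − 72.9)² = 43.86²; (x − 64.3)² + (y + 79.3)² = 123.61².
Subtracting pairs of circle equations eliminates x²+y² and gives linear equations (the radical axes):
-100.0 x + 62.0 y = 1313.37
23.2 x − 242.4 y = -6941.08
Solving the 2×2 system: x ≈ 4.9, y ≈ 29.1 km.

4.9 km east, 29.1 km north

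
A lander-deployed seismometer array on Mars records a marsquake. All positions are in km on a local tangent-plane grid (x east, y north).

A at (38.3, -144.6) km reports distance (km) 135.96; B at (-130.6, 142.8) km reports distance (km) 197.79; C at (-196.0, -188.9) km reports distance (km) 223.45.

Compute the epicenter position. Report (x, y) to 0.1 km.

Circle about each station: (x − 38.3)² + (y + 144.6)² = 135.96²; (x + 130.6)² + (y − 142.8)² = 197.79²; (x + 196.0)² + (y + 188.9)² = 223.45².
Subtracting the A equation from the B and C equations removes the quadratic terms:
-337.8 x + 574.8 y = -5563.61
-468.6 x − 88.6 y = 20278.38
Solving the 2×2 system: x ≈ -37.3, y ≈ -31.6 km.

x ≈ -37.3 km, y ≈ -31.6 km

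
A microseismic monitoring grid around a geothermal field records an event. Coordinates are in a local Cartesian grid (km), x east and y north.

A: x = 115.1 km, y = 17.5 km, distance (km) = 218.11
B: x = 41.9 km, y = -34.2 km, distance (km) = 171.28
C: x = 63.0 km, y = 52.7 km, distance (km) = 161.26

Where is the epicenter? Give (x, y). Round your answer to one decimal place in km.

x ≈ -97.8 km, y ≈ 64.9 km

Circle about each station: (x − 115.1)² + (y − 17.5)² = 218.11²; (x − 41.9)² + (y + 34.2)² = 171.28²; (x − 63.0)² + (y − 52.7)² = 161.26².
Subtracting the A equation from the B and C equations removes the quadratic terms:
-146.4 x − 103.4 y = 7606.12
-104.2 x + 70.4 y = 14759.21
Solving the 2×2 system: x ≈ -97.8, y ≈ 64.9 km.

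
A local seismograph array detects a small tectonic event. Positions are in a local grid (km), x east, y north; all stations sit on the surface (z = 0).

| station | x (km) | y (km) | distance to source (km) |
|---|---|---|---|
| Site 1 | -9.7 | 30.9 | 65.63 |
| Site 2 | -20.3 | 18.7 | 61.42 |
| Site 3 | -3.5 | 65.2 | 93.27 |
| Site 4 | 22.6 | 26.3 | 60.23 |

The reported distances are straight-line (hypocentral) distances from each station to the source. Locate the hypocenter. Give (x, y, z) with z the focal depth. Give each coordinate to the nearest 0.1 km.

Each station gives a sphere (x−x_i)² + (y−y_i)² + z² = d_i² (stations at z=0).
Subtracting the Site 1 sphere from Site 2 and Site 3: z² cancels, leaving linear equations in x and y:
-21.2 x − 24.4 y = 247.76
12.4 x + 68.6 y = -1177.61
Solving: x ≈ 10.191, y ≈ -19.008 km (keep extra digits for the depth step; rounded: 10.2, -19.0).
Then from the Site 1 sphere: z² = 65.63² − (x + 9.7)² − (y − 30.9)² with x = 10.191, y = -19.008, so z ≈ 37.694 ≈ 37.7 km.
Check against Site 4 (with the unrounded solution): distance 60.23 ≈ 60.23 km. ✓

(10.2, -19.0, 37.7)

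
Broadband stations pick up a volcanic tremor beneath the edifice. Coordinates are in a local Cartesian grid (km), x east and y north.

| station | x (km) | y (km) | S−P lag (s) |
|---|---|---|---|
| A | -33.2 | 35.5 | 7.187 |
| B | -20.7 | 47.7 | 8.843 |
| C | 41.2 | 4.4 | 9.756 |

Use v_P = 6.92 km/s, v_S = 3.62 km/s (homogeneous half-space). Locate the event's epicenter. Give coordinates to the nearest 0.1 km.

-29.1 km east, -18.9 km north

Distance from S−P lag: d = Δt · v_P v_S / (v_P − v_S) = Δt · (6.92·3.62)/(6.92−3.62) ≈ 7.5910·Δt.
So d_A = 54.56, d_B = 67.13, d_C = 74.06 km.
Circle about each station: (x + 33.2)² + (y − 35.5)² = 54.56²; (x + 20.7)² + (y − 47.7)² = 67.13²; (x − 41.2)² + (y − 4.4)² = 74.06².
Subtracting the A equation from the B and C equations removes the quadratic terms:
25.0 x + 24.4 y = -1188.35
148.8 x − 62.2 y = -3153.78
Solving the 2×2 system: x ≈ -29.1, y ≈ -18.9 km.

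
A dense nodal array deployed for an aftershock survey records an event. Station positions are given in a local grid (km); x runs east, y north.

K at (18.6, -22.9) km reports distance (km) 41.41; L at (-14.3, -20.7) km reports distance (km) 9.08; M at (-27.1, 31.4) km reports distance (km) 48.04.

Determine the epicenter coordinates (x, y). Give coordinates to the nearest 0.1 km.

x ≈ -22.3 km, y ≈ -16.4 km

Circle about each station: (x − 18.6)² + (y + 22.9)² = 41.41²; (x + 14.3)² + (y + 20.7)² = 9.08²; (x + 27.1)² + (y − 31.4)² = 48.04².
Subtracting pairs of circle equations eliminates x²+y² and gives linear equations (the radical axes):
-65.8 x + 4.4 y = 1394.95
-91.4 x + 108.6 y = 256.95
Solving the 2×2 system: x ≈ -22.3, y ≈ -16.4 km.
Check against K (with the unrounded x, y): √((x − 18.6)²+(y + 22.9)²) = 41.41 ≈ 41.41 km. ✓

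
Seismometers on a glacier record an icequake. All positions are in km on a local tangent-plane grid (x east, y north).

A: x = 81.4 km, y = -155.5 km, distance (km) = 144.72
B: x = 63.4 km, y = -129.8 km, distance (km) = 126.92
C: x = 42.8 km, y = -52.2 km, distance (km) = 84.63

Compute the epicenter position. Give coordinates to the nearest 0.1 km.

Circle about each station: (x − 81.4)² + (y + 155.5)² = 144.72²; (x − 63.4)² + (y + 129.8)² = 126.92²; (x − 42.8)² + (y + 52.2)² = 84.63².
Subtracting the A equation from the B and C equations removes the quadratic terms:
-36.0 x + 51.4 y = -5103.42
-77.2 x + 206.6 y = -12467.89
Solving the 2×2 system: x ≈ 119.2, y ≈ -15.8 km.

119.2 km east, -15.8 km north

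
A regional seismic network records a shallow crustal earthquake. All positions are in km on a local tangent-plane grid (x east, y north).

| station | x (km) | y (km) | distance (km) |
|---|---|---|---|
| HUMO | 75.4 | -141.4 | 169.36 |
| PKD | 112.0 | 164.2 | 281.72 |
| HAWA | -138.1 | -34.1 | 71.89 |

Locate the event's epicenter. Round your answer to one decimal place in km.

(-68.5, -52.1)

Circle about each station: (x − 75.4)² + (y + 141.4)² = 169.36²; (x − 112.0)² + (y − 164.2)² = 281.72²; (x + 138.1)² + (y + 34.1)² = 71.89².
Subtracting the HUMO equation from the PKD and HAWA equations removes the quadratic terms:
73.2 x + 611.2 y = -36856.83
-427.0 x + 214.6 y = 18069.94
Solving the 2×2 system: x ≈ -68.5, y ≈ -52.1 km.
Check against HUMO (with the unrounded x, y): √((x − 75.4)²+(y + 141.4)²) = 169.36 ≈ 169.36 km. ✓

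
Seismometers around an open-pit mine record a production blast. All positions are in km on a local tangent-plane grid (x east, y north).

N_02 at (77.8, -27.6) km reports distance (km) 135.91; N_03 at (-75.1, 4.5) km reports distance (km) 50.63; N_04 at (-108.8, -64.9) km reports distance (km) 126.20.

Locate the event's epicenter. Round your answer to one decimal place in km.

Circle about each station: (x − 77.8)² + (y + 27.6)² = 135.91²; (x + 75.1)² + (y − 4.5)² = 50.63²; (x + 108.8)² + (y + 64.9)² = 126.20².
Subtracting the N_02 equation from the N_03 and N_04 equations removes the quadratic terms:
-305.8 x + 64.2 y = 14753.79
-373.2 x − 74.6 y = 11779.94
Solving the 2×2 system: x ≈ -39.7, y ≈ 40.7 km.

x ≈ -39.7 km, y ≈ 40.7 km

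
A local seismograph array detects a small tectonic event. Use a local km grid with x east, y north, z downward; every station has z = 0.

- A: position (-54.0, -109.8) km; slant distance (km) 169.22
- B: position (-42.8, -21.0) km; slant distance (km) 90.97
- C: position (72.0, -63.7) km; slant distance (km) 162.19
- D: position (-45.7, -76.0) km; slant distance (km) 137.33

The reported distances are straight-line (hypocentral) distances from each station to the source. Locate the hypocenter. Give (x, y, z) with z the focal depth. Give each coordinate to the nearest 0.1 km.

Each station gives a sphere (x−x_i)² + (y−y_i)² + z² = d_i² (stations at z=0).
Subtracting the A sphere from B and C: z² cancels, leaving linear equations in x and y:
22.4 x + 177.6 y = 7660.67
252.0 x + 92.2 y = -3400.54
Solving: x ≈ -30.692, y ≈ 47.005 km (keep extra digits for the depth step; rounded: -30.7, 47.0).
Then from the A sphere: z² = 169.22² − (x + 54.0)² − (y + 109.8)² with x = -30.692, y = 47.005, so z ≈ 59.197 ≈ 59.2 km.
Check against D (with the unrounded solution): distance 137.33 ≈ 137.33 km. ✓

(-30.7, 47.0, 59.2)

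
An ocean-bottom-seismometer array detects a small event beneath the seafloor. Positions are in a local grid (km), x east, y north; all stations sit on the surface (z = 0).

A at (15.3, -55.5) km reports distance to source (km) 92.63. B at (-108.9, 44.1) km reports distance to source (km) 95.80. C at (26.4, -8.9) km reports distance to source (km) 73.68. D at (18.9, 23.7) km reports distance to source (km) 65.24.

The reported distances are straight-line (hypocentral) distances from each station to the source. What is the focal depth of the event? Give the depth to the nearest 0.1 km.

Each station gives a sphere (x−x_i)² + (y−y_i)² + z² = d_i² (stations at z=0).
Subtracting the A sphere from B and C: z² cancels, leaving linear equations in x and y:
-248.4 x + 199.2 y = 9892.36
22.2 x + 93.2 y = 613.40
Solving: x ≈ -29.006, y ≈ 13.491 km (keep extra digits for the depth step; rounded: -29.0, 13.5).
Then from the A sphere: z² = 92.63² − (x − 15.3)² − (y + 55.5)² with x = -29.006, y = 13.491, so z ≈ 43.099 ≈ 43.1 km.
Check against D (with the unrounded solution): distance 65.24 ≈ 65.24 km. ✓

z ≈ 43.1 km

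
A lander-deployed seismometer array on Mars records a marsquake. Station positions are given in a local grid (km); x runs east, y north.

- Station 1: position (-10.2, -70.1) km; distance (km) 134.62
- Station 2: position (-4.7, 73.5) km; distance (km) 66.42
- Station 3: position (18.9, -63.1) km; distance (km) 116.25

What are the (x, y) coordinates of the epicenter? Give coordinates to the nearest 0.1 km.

Circle about each station: (x + 10.2)² + (y + 70.1)² = 134.62²; (x + 4.7)² + (y − 73.5)² = 66.42²; (x − 18.9)² + (y + 63.1)² = 116.25².
Subtracting pairs of circle equations eliminates x²+y² and gives linear equations (the radical axes):
11.0 x + 287.2 y = 14117.22
58.2 x + 14.0 y = 3929.25
Solving the 2×2 system: x ≈ 56.2, y ≈ 47.0 km.
Check against Station 1 (with the unrounded x, y): √((x + 10.2)²+(y + 70.1)²) = 134.62 ≈ 134.62 km. ✓

x ≈ 56.2 km, y ≈ 47.0 km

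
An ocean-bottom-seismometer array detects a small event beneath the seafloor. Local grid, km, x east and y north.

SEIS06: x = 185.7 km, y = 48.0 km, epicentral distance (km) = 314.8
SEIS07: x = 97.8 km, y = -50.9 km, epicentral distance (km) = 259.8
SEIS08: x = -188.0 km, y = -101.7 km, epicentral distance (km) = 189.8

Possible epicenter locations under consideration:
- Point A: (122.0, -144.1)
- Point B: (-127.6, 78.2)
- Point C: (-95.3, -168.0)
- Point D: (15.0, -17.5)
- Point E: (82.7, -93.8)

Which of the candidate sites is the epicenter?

Point B

For each candidate, compare |candidate − station| to the reported distance:
Point A: residuals SEIS06 112.4, SEIS07 163.5, SEIS08 123.1 → max 163.5 km
Point B: residuals SEIS06 0.0, SEIS07 0.0, SEIS08 0.0 → max 0.0 km
Point C: residuals SEIS06 39.6, SEIS07 34.0, SEIS08 75.8 → max 75.8 km
Point D: residuals SEIS06 132.0, SEIS07 170.5, SEIS08 30.0 → max 170.5 km
Point E: residuals SEIS06 139.5, SEIS07 214.3, SEIS08 81.0 → max 214.3 km
Only Point B has all residuals ≈ 0.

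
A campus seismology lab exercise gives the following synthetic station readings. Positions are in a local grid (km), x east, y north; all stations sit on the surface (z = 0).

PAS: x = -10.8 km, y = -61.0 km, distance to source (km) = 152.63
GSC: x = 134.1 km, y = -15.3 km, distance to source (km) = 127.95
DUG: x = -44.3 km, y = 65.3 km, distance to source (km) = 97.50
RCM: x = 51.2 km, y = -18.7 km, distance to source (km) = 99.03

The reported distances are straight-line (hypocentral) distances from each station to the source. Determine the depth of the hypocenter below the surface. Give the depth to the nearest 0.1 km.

Each station gives a sphere (x−x_i)² + (y−y_i)² + z² = d_i² (stations at z=0).
Subtracting the PAS sphere from GSC and DUG: z² cancels, leaving linear equations in x and y:
289.8 x + 91.4 y = 21303.97
-67.0 x + 252.6 y = 16178.61
Solving: x ≈ 49.197, y ≈ 77.097 km (keep extra digits for the depth step; rounded: 49.2, 77.1).
Then from the PAS sphere: z² = 152.63² − (x + 10.8)² − (y + 61.0)² with x = 49.197, y = 77.097, so z ≈ 25.010 ≈ 25.0 km.

z ≈ 25.0 km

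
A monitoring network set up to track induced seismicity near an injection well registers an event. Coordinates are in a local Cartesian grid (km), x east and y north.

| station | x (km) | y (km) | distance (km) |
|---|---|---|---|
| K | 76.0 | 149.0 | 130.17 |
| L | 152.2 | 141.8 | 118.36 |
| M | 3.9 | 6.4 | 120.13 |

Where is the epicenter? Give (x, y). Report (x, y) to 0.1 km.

Circle about each station: (x − 76.0)² + (y − 149.0)² = 130.17²; (x − 152.2)² + (y − 141.8)² = 118.36²; (x − 3.9)² + (y − 6.4)² = 120.13².
Subtracting pairs of circle equations eliminates x²+y² and gives linear equations (the radical axes):
152.4 x − 14.4 y = 18230.22
-144.2 x − 285.2 y = -25407.82
Solving the 2×2 system: x ≈ 122.2, y ≈ 27.3 km.

x ≈ 122.2 km, y ≈ 27.3 km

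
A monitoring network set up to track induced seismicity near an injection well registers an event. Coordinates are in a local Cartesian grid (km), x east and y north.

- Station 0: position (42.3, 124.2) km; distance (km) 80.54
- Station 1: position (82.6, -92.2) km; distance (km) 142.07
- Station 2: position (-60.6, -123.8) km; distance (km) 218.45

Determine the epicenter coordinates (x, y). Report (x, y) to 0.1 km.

Circle about each station: (x − 42.3)² + (y − 124.2)² = 80.54²; (x − 82.6)² + (y + 92.2)² = 142.07²; (x + 60.6)² + (y + 123.8)² = 218.45².
Subtracting the Station 0 equation from the Station 1 and Station 2 equations removes the quadratic terms:
80.6 x − 432.8 y = -15588.52
-205.8 x − 496.0 y = -39449.84
Solving the 2×2 system: x ≈ 72.4, y ≈ 49.5 km.

x ≈ 72.4 km, y ≈ 49.5 km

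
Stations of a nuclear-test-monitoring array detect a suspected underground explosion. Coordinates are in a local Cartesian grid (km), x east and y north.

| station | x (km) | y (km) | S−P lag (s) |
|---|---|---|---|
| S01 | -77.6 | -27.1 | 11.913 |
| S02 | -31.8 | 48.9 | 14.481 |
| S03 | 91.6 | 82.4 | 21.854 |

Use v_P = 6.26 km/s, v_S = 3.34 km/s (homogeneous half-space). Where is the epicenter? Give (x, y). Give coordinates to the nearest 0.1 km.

Distance from S−P lag: d = Δt · v_P v_S / (v_P − v_S) = Δt · (6.26·3.34)/(6.26−3.34) ≈ 7.1604·Δt.
So d_S01 = 85.30, d_S02 = 103.69, d_S03 = 156.48 km.
Circle about each station: (x + 77.6)² + (y + 27.1)² = 85.30²; (x + 31.8)² + (y − 48.9)² = 103.69²; (x − 91.6)² + (y − 82.4)² = 156.48².
Subtracting the S01 equation from the S02 and S03 equations removes the quadratic terms:
91.6 x + 152.0 y = -6829.25
338.4 x + 219.0 y = -8785.75
Solving the 2×2 system: x ≈ 5.1, y ≈ -48.0 km.

5.1 km east, -48.0 km north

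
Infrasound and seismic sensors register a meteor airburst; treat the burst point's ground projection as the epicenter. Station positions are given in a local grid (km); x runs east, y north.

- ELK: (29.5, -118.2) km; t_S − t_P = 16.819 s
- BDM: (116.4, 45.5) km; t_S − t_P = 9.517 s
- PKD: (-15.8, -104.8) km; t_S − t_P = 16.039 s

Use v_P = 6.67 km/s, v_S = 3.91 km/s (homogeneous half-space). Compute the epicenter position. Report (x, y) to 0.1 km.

Distance from S−P lag: d = Δt · v_P v_S / (v_P − v_S) = Δt · (6.67·3.91)/(6.67−3.91) ≈ 9.4492·Δt.
So d_ELK = 158.93, d_BDM = 89.93, d_PKD = 151.56 km.
Circle about each station: (x − 29.5)² + (y + 118.2)² = 158.93²; (x − 116.4)² + (y − 45.5)² = 89.93²; (x + 15.8)² + (y + 104.8)² = 151.56².
Subtracting pairs of circle equations eliminates x²+y² and gives linear equations (the radical axes):
173.8 x + 327.4 y = 17949.06
-90.6 x + 26.8 y = -1320.50
Solving the 2×2 system: x ≈ 26.6, y ≈ 40.7 km.

26.6 km east, 40.7 km north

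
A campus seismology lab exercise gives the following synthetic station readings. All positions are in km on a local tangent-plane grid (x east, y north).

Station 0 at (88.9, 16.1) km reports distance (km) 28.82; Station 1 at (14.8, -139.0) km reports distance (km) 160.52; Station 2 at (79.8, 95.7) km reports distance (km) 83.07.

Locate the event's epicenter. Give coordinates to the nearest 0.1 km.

60.1 km east, 15.0 km north

Circle about each station: (x − 88.9)² + (y − 16.1)² = 28.82²; (x − 14.8)² + (y + 139.0)² = 160.52²; (x − 79.8)² + (y − 95.7)² = 83.07².
Subtracting the Station 0 equation from the Station 1 and Station 2 equations removes the quadratic terms:
-148.2 x − 310.2 y = -13558.46
-18.2 x + 159.2 y = 1294.08
Solving the 2×2 system: x ≈ 60.1, y ≈ 15.0 km.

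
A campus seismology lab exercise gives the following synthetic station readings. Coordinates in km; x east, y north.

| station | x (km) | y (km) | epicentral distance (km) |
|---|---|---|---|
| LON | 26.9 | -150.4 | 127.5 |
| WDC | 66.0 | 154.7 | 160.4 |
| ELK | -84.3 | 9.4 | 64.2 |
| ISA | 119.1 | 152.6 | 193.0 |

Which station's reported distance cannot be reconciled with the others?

Solve using three stations at a time. Using WDC, ELK, ISA (subtract circle equations pairwise → linear system) gives (x, y) ≈ (-21.2, 20.2).
Distances from that point to each station vs reported:
  LON: calculated 177.2 vs reported 127.5 → residual 49.7 km
  WDC: calculated 160.3 vs reported 160.4 → residual 0.1 km
  ELK: calculated 64.0 vs reported 64.2 → residual 0.2 km
  ISA: calculated 192.9 vs reported 193.0 → residual 0.1 km
WDC, ELK, ISA are mutually consistent (residuals ≈ 0); LON is off by 49.7 km.

LON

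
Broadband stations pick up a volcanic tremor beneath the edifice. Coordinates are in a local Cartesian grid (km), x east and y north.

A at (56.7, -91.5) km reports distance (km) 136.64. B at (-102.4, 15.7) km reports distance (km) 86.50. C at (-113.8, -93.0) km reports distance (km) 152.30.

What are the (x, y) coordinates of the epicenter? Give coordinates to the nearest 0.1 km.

Circle about each station: (x − 56.7)² + (y + 91.5)² = 136.64²; (x + 102.4)² + (y − 15.7)² = 86.50²; (x + 113.8)² + (y + 93.0)² = 152.30².
Subtracting the A equation from the B and C equations removes the quadratic terms:
-318.2 x + 214.4 y = 10333.35
-341.0 x − 3.0 y = 5487.50
Solving the 2×2 system: x ≈ -16.3, y ≈ 24.0 km.
Check against A (with the unrounded x, y): √((x − 56.7)²+(y + 91.5)²) = 136.64 ≈ 136.64 km. ✓

x ≈ -16.3 km, y ≈ 24.0 km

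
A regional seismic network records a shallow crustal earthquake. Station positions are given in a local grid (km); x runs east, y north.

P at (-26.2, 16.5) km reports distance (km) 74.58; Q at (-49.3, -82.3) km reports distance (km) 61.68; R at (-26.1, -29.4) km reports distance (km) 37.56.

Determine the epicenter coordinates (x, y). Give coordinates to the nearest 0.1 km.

(4.2, -51.6)

Circle about each station: (x + 26.2)² + (y − 16.5)² = 74.58²; (x + 49.3)² + (y + 82.3)² = 61.68²; (x + 26.1)² + (y + 29.4)² = 37.56².
Subtracting the P equation from the Q and R equations removes the quadratic terms:
-46.2 x − 197.6 y = 10002.84
0.2 x − 91.8 y = 4738.30
Solving the 2×2 system: x ≈ 4.2, y ≈ -51.6 km.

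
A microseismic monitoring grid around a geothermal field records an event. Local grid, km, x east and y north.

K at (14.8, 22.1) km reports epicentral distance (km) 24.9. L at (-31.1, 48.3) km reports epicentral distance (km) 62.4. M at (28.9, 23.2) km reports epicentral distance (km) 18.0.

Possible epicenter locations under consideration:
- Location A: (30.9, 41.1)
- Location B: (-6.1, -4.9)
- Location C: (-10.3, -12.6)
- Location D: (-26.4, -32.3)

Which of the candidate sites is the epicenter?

For each candidate, compare |candidate − station| to the reported distance:
Location A: residuals K 0.0, L 0.0, M 0.0 → max 0.0 km
Location B: residuals K 9.2, L 3.6, M 26.9 → max 26.9 km
Location C: residuals K 17.9, L 2.0, M 35.1 → max 35.1 km
Location D: residuals K 43.3, L 18.3, M 60.3 → max 60.3 km
Only Location A has all residuals ≈ 0.

Location A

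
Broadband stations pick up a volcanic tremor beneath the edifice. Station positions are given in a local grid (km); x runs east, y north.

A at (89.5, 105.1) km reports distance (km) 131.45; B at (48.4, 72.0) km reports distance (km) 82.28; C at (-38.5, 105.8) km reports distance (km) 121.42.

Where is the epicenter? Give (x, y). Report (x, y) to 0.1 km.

Circle about each station: (x − 89.5)² + (y − 105.1)² = 131.45²; (x − 48.4)² + (y − 72.0)² = 82.28²; (x + 38.5)² + (y − 105.8)² = 121.42².
Subtracting the A equation from the B and C equations removes the quadratic terms:
-82.2 x − 66.2 y = -1020.60
-256.0 x + 1.4 y = -3844.08
Solving the 2×2 system: x ≈ 15.0, y ≈ -3.2 km.

x ≈ 15.0 km, y ≈ -3.2 km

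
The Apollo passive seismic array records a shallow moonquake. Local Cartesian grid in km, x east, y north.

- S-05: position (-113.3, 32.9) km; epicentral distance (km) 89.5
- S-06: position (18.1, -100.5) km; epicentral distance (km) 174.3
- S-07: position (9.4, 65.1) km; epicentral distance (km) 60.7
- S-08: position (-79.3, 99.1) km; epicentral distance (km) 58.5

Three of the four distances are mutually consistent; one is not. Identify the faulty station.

Solve using three stations at a time. Using S-05, S-06, S-08 (subtract circle equations pairwise → linear system) gives (x, y) ≈ (-30.5, 66.9).
Distances from that point to each station vs reported:
  S-05: calculated 89.5 vs reported 89.5 → residual 0.0 km
  S-06: calculated 174.3 vs reported 174.3 → residual 0.0 km
  S-07: calculated 40.0 vs reported 60.7 → residual 20.7 km
  S-08: calculated 58.5 vs reported 58.5 → residual 0.0 km
S-05, S-06, S-08 are mutually consistent (residuals ≈ 0); S-07 is off by 20.7 km.

S-07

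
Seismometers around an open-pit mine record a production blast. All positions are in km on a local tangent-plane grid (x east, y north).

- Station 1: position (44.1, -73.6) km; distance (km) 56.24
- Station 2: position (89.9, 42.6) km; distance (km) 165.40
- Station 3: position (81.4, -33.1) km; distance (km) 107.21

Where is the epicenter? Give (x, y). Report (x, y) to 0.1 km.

(-9.9, -89.3)

Circle about each station: (x − 44.1)² + (y + 73.6)² = 56.24²; (x − 89.9)² + (y − 42.6)² = 165.40²; (x − 81.4)² + (y + 33.1)² = 107.21².
Subtracting the Station 1 equation from the Station 2 and Station 3 equations removes the quadratic terms:
91.6 x + 232.4 y = -21659.22
74.6 x + 81.0 y = -7971.25
Solving the 2×2 system: x ≈ -9.9, y ≈ -89.3 km.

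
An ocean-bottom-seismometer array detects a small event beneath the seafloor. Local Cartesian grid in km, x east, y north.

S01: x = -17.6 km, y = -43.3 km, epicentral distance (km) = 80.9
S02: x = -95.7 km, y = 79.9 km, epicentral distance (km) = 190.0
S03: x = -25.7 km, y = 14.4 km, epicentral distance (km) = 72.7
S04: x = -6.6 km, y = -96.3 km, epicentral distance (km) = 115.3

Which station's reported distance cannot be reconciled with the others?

S02

Solve using three stations at a time. Using S01, S03, S04 (subtract circle equations pairwise → linear system) gives (x, y) ≈ (46.5, 6.0).
Distances from that point to each station vs reported:
  S01: calculated 80.8 vs reported 80.9 → residual 0.1 km
  S02: calculated 160.2 vs reported 190.0 → residual 29.8 km
  S03: calculated 72.6 vs reported 72.7 → residual 0.1 km
  S04: calculated 115.3 vs reported 115.3 → residual 0.0 km
S01, S03, S04 are mutually consistent (residuals ≈ 0); S02 is off by 29.8 km.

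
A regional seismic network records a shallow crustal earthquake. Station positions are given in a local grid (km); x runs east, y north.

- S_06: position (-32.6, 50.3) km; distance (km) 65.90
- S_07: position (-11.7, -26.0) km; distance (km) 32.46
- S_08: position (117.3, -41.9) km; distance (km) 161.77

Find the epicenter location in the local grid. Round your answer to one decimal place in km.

Circle about each station: (x + 32.6)² + (y − 50.3)² = 65.90²; (x + 11.7)² + (y + 26.0)² = 32.46²; (x − 117.3)² + (y + 41.9)² = 161.77².
Subtracting the S_06 equation from the S_07 and S_08 equations removes the quadratic terms:
41.8 x − 152.6 y = 509.20
299.8 x − 184.4 y = -9904.67
Solving the 2×2 system: x ≈ -42.2, y ≈ -14.9 km.

(-42.2, -14.9)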